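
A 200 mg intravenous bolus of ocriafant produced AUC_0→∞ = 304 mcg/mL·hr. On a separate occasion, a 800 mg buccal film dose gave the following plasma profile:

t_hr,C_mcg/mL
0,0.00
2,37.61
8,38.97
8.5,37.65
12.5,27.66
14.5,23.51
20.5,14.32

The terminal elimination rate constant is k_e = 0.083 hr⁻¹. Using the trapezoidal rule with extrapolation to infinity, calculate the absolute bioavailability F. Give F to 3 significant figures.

F = 0.620

Trapezoidal AUC_0→20.5 (buccal film):
  [0→2]: (0.00+37.61)/2 × 2 = 37.61
  [2→8]: (37.61+38.97)/2 × 6 = 229.74
  [8→8.5]: (38.97+37.65)/2 × 0.5 = 19.155
  [8.5→12.5]: (37.65+27.66)/2 × 4 = 130.62
  [12.5→14.5]: (27.66+23.51)/2 × 2 = 51.17
  [14.5→20.5]: (23.51+14.32)/2 × 6 = 113.49
  Sum = 581.785 mcg/mL·hr
Tail: C_last/k_e = 14.32/0.083 = 172.530
AUC_0→∞ (buccal film) = 581.785 + 172.530 = 754.315 mcg/mL·hr
F = (AUC_ev/D_ev)/(AUC_iv/D_iv) = (754.315/800)/(304/200) = 0.94289375/1.52 = 0.6203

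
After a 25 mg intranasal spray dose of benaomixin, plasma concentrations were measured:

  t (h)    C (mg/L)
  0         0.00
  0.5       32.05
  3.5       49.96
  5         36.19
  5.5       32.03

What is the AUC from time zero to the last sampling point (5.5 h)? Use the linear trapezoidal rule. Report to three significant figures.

Trapezoidal AUC_0→5.5:
  [0→0.5]: (0.00+32.05)/2 × 0.5 = 8.0125
  [0.5→3.5]: (32.05+49.96)/2 × 3 = 123.015
  [3.5→5]: (49.96+36.19)/2 × 1.5 = 64.6125
  [5→5.5]: (36.19+32.03)/2 × 0.5 = 17.055
  Sum = 212.695 mg/L·h

AUC = 213 mg/L·h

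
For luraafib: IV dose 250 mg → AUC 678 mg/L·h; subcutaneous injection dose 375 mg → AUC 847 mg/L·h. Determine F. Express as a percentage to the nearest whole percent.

F = 83%

F = (AUC_ev / D_ev) / (AUC_iv / D_iv)
  = (847/375) / (678/250)
  = 2.25867 / 2.712 = 0.8328
  = 83.28%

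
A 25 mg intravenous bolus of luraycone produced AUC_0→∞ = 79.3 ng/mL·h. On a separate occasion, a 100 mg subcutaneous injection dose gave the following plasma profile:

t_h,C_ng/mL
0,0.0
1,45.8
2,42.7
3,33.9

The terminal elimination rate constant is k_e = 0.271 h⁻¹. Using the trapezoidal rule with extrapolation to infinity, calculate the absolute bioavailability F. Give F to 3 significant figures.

Trapezoidal AUC_0→3 (subcutaneous injection):
  [0→1]: (0.0+45.8)/2 × 1 = 22.9
  [1→2]: (45.8+42.7)/2 × 1 = 44.25
  [2→3]: (42.7+33.9)/2 × 1 = 38.3
  Sum = 105.45 ng/mL·h
Tail: C_last/k_e = 33.9/0.271 = 125.092
AUC_0→∞ (subcutaneous injection) = 105.45 + 125.092 = 230.542 ng/mL·h
F = (AUC_ev/D_ev)/(AUC_iv/D_iv) = (230.542/100)/(79.3/25) = 2.30542/3.172 = 0.7268

F = 0.727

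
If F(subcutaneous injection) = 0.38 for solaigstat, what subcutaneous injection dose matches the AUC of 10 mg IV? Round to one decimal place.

For equal systemic exposure: F × D_ev = D_iv
D_ev = D_iv / F = 10 / 0.38 = 26.3158 mg

D_subcutaneous = 26.3 mg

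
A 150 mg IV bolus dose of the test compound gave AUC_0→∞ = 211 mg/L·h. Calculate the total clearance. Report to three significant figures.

CL = Dose_iv / AUC_0→∞
   = 150 / 211 = 0.7109 L/h

CL = 0.711 L/h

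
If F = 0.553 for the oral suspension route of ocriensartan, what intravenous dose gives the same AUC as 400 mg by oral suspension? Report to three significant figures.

Systemic exposure from an extravascular dose = F × D_ev, so the equivalent IV dose is F × D_ev.
D_iv = F × D_ev = 0.553 × 400 = 221.2 mg

D_iv = 221 mg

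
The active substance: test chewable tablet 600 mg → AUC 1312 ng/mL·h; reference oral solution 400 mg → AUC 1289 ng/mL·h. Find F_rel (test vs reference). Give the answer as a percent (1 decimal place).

F_rel = 67.9%

F_rel = (AUC_test/D_test) / (AUC_ref/D_ref)
      = (1312/600) / (1289/400)
      = 2.18667 / 3.2225 = 0.6786 = 67.86%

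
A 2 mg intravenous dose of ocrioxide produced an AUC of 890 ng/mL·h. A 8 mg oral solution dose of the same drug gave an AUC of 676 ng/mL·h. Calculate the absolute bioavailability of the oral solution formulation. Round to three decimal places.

F = 0.190

F = (AUC_ev / D_ev) / (AUC_iv / D_iv)
  = (676/8) / (890/2)
  = 84.5 / 445 = 0.1899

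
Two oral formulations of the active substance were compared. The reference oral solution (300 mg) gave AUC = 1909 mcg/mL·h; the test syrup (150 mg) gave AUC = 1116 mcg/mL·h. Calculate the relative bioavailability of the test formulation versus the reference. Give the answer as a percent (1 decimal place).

F_rel = 116.9%

F_rel = (AUC_test/D_test) / (AUC_ref/D_ref)
      = (1116/150) / (1909/300)
      = 7.44 / 6.36333 = 1.1692 = 116.92%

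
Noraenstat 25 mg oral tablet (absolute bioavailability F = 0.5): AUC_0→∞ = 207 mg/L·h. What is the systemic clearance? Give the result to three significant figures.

CL = 0.0604 L/h

CL = F × Dose / AUC_0→∞
   = 0.5 × 25 / 207 = 0.0603865 L/h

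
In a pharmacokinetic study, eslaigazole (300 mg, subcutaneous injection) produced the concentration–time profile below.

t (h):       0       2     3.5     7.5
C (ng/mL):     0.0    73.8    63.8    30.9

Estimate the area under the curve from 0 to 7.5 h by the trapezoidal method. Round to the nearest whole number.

AUC = 366 ng/mL·h

Trapezoidal AUC_0→7.5:
  [0→2]: (0.0+73.8)/2 × 2 = 73.8
  [2→3.5]: (73.8+63.8)/2 × 1.5 = 103.2
  [3.5→7.5]: (63.8+30.9)/2 × 4 = 189.4
  Sum = 366.4 ng/mL·h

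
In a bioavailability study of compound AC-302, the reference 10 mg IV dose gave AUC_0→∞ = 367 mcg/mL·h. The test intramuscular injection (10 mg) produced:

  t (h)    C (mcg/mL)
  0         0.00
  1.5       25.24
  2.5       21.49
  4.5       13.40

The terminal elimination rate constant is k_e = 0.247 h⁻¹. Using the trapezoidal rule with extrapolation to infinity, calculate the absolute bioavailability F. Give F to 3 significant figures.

Trapezoidal AUC_0→4.5 (intramuscular injection):
  [0→1.5]: (0.00+25.24)/2 × 1.5 = 18.93
  [1.5→2.5]: (25.24+21.49)/2 × 1 = 23.365
  [2.5→4.5]: (21.49+13.40)/2 × 2 = 34.89
  Sum = 77.185 mcg/mL·h
Tail: C_last/k_e = 13.40/0.247 = 54.251
AUC_0→∞ (intramuscular injection) = 77.185 + 54.251 = 131.436 mcg/mL·h
F = (AUC_ev/D_ev)/(AUC_iv/D_iv) = (131.436/10)/(367/10) = 13.1436/36.7 = 0.3581

F = 0.358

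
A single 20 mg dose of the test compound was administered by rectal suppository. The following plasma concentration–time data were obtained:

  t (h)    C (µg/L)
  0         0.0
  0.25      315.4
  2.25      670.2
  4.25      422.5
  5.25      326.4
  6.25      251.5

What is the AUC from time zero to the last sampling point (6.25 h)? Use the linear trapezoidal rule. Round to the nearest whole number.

Trapezoidal AUC_0→6.25:
  [0→0.25]: (0.0+315.4)/2 × 0.25 = 39.425
  [0.25→2.25]: (315.4+670.2)/2 × 2 = 985.6
  [2.25→4.25]: (670.2+422.5)/2 × 2 = 1092.7
  [4.25→5.25]: (422.5+326.4)/2 × 1 = 374.45
  [5.25→6.25]: (326.4+251.5)/2 × 1 = 288.95
  Sum = 2781.125 µg/L·h

AUC = 2781 µg/L·h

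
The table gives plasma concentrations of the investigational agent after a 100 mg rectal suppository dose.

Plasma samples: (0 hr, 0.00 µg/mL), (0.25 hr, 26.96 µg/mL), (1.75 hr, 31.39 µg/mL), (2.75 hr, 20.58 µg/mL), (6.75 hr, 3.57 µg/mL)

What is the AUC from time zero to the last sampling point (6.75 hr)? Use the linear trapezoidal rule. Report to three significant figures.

Trapezoidal AUC_0→6.75:
  [0→0.25]: (0.00+26.96)/2 × 0.25 = 3.37
  [0.25→1.75]: (26.96+31.39)/2 × 1.5 = 43.7625
  [1.75→2.75]: (31.39+20.58)/2 × 1 = 25.985
  [2.75→6.75]: (20.58+3.57)/2 × 4 = 48.3
  Sum = 121.4175 µg/mL·hr

AUC = 121 µg/mL·hr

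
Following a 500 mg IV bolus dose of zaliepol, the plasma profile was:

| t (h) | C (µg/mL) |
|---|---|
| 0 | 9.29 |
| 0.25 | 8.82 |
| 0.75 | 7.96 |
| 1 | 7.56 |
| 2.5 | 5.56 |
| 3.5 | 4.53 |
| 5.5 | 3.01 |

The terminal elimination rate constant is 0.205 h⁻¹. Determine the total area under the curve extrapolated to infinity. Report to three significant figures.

Trapezoidal AUC_0→5.5:
  [0→0.25]: (9.29+8.82)/2 × 0.25 = 2.26375
  [0.25→0.75]: (8.82+7.96)/2 × 0.5 = 4.195
  [0.75→1]: (7.96+7.56)/2 × 0.25 = 1.94
  [1→2.5]: (7.56+5.56)/2 × 1.5 = 9.84
  [2.5→3.5]: (5.56+4.53)/2 × 1 = 5.045
  [3.5→5.5]: (4.53+3.01)/2 × 2 = 7.54
  Sum = 30.82375 µg/mL·h
Extrapolated tail: C_last / k_e = 3.01 / 0.205 = 14.683
AUC_0→∞ = 30.82375 + 14.683 = 45.50675 µg/mL·h

AUC = 45.5 µg/mL·h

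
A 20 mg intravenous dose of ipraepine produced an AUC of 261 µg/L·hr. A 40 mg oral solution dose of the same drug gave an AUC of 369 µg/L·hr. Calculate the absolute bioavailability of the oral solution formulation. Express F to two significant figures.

F = (AUC_ev / D_ev) / (AUC_iv / D_iv)
  = (369/40) / (261/20)
  = 9.225 / 13.05 = 0.7069

F = 0.71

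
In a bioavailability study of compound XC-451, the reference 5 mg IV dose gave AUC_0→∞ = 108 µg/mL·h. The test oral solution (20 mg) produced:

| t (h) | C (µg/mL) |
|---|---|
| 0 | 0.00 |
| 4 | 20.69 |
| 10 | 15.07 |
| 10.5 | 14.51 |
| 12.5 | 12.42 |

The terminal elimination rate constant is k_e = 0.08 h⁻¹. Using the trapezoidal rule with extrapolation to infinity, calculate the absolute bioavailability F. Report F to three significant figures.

F = 0.783

Trapezoidal AUC_0→12.5 (oral solution):
  [0→4]: (0.00+20.69)/2 × 4 = 41.38
  [4→10]: (20.69+15.07)/2 × 6 = 107.28
  [10→10.5]: (15.07+14.51)/2 × 0.5 = 7.395
  [10.5→12.5]: (14.51+12.42)/2 × 2 = 26.93
  Sum = 182.985 µg/mL·h
Tail: C_last/k_e = 12.42/0.08 = 155.250
AUC_0→∞ (oral solution) = 182.985 + 155.250 = 338.235 µg/mL·h
F = (AUC_ev/D_ev)/(AUC_iv/D_iv) = (338.235/20)/(108/5) = 16.91175/21.6 = 0.7830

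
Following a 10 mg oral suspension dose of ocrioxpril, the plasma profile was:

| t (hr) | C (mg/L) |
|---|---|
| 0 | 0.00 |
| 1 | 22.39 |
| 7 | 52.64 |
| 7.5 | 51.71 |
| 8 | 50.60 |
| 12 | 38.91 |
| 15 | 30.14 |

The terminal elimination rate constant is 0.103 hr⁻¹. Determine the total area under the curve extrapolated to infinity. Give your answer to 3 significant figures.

Trapezoidal AUC_0→15:
  [0→1]: (0.00+22.39)/2 × 1 = 11.195
  [1→7]: (22.39+52.64)/2 × 6 = 225.09
  [7→7.5]: (52.64+51.71)/2 × 0.5 = 26.0875
  [7.5→8]: (51.71+50.60)/2 × 0.5 = 25.5775
  [8→12]: (50.60+38.91)/2 × 4 = 179.02
  [12→15]: (38.91+30.14)/2 × 3 = 103.575
  Sum = 570.545 mg/L·hr
Extrapolated tail: C_last / k_e = 30.14 / 0.103 = 292.621
AUC_0→∞ = 570.545 + 292.621 = 863.166 mg/L·hr

AUC = 863 mg/L·hr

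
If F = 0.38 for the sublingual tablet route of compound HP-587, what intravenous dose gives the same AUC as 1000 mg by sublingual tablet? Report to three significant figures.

D_iv = 380 mg

Systemic exposure from an extravascular dose = F × D_ev, so the equivalent IV dose is F × D_ev.
D_iv = F × D_ev = 0.38 × 1000 = 380 mg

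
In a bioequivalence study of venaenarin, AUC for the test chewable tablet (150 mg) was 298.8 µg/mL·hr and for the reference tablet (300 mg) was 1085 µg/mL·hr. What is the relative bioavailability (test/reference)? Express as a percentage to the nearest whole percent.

F_rel = 55%

F_rel = (AUC_test/D_test) / (AUC_ref/D_ref)
      = (298.8/150) / (1085/300)
      = 1.992 / 3.61667 = 0.5508 = 55.08%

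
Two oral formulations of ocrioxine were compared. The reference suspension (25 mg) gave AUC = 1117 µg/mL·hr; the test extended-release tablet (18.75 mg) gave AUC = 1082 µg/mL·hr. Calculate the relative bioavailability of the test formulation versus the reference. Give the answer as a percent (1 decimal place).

F_rel = (AUC_test/D_test) / (AUC_ref/D_ref)
      = (1082/18.75) / (1117/25)
      = 57.7067 / 44.68 = 1.2916 = 129.16%

F_rel = 129.2%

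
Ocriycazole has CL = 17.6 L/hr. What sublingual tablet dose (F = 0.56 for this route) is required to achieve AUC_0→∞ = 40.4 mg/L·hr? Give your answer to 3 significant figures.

Dose = 1270 mg

Dose = CL × AUC_0→∞ / F
     = 17.6 × 40.4 / 0.56 = 1269.71 mg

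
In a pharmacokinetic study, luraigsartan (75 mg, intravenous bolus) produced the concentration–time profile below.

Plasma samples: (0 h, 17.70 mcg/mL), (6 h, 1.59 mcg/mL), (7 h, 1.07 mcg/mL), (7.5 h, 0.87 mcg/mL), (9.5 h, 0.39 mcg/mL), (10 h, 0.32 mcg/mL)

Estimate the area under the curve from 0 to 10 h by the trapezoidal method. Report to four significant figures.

AUC = 61.12 mcg/mL·h

Trapezoidal AUC_0→10:
  [0→6]: (17.70+1.59)/2 × 6 = 57.87
  [6→7]: (1.59+1.07)/2 × 1 = 1.33
  [7→7.5]: (1.07+0.87)/2 × 0.5 = 0.485
  [7.5→9.5]: (0.87+0.39)/2 × 2 = 1.26
  [9.5→10]: (0.39+0.32)/2 × 0.5 = 0.1775
  Sum = 61.1225 mcg/mL·h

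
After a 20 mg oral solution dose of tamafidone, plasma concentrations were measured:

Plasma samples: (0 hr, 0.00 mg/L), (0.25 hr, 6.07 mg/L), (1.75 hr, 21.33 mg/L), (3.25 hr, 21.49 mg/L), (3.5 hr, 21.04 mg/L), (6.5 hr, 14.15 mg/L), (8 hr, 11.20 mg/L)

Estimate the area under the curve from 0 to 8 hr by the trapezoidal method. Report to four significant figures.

AUC = 130.5 mg/L·hr

Trapezoidal AUC_0→8:
  [0→0.25]: (0.00+6.07)/2 × 0.25 = 0.75875
  [0.25→1.75]: (6.07+21.33)/2 × 1.5 = 20.55
  [1.75→3.25]: (21.33+21.49)/2 × 1.5 = 32.115
  [3.25→3.5]: (21.49+21.04)/2 × 0.25 = 5.31625
  [3.5→6.5]: (21.04+14.15)/2 × 3 = 52.785
  [6.5→8]: (14.15+11.20)/2 × 1.5 = 19.0125
  Sum = 130.5375 mg/L·hr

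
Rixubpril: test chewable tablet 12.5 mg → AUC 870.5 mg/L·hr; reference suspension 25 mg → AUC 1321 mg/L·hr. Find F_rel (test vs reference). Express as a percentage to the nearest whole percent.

F_rel = 132%

F_rel = (AUC_test/D_test) / (AUC_ref/D_ref)
      = (870.5/12.5) / (1321/25)
      = 69.64 / 52.84 = 1.3179 = 131.79%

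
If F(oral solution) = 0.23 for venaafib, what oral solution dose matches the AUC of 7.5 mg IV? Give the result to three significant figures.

For equal systemic exposure: F × D_ev = D_iv
D_ev = D_iv / F = 7.5 / 0.23 = 32.6087 mg

D_oral = 32.6 mg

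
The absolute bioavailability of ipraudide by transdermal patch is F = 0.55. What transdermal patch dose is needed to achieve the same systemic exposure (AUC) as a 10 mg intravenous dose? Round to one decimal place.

For equal systemic exposure: F × D_ev = D_iv
D_ev = D_iv / F = 10 / 0.55 = 18.1818 mg

D_transdermal = 18.2 mg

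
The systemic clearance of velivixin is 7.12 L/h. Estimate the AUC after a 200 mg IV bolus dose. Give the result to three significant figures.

AUC = 28.1 mg/L·h

AUC_0→∞ = Dose_iv / CL
        = 200 / 7.12 = 28.0899 mg/L·h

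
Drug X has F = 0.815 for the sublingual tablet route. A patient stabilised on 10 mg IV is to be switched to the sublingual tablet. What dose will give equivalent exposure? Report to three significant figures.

D_sublingual = 12.3 mg

For equal systemic exposure: F × D_ev = D_iv
D_ev = D_iv / F = 10 / 0.815 = 12.2699 mg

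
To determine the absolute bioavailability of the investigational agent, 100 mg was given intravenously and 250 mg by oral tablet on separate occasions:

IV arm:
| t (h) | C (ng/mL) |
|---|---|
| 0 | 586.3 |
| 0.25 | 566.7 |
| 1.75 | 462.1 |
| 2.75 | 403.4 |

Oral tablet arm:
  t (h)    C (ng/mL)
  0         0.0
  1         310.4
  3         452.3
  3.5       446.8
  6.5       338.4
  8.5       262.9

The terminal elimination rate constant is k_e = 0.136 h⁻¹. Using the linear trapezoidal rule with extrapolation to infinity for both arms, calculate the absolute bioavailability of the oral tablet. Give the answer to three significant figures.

F = 0.450

Trapezoidal AUC_0→2.75 (IV):
  [0→0.25]: (586.3+566.7)/2 × 0.25 = 144.125
  [0.25→1.75]: (566.7+462.1)/2 × 1.5 = 771.6
  [1.75→2.75]: (462.1+403.4)/2 × 1 = 432.75
  Sum = 1348.475 ng/mL·h
IV tail: 403.4/0.136 = 2966.176; AUC_iv,0→∞ = 1348.475 + 2966.176 = 4314.651 ng/mL·h
Trapezoidal AUC_0→8.5 (oral tablet):
  [0→1]: (0.0+310.4)/2 × 1 = 155.2
  [1→3]: (310.4+452.3)/2 × 2 = 762.7
  [3→3.5]: (452.3+446.8)/2 × 0.5 = 224.775
  [3.5→6.5]: (446.8+338.4)/2 × 3 = 1177.8
  [6.5→8.5]: (338.4+262.9)/2 × 2 = 601.3
  Sum = 2921.775 ng/mL·h
oral tablet tail: 262.9/0.136 = 1933.088; AUC_ev,0→∞ = 2921.775 + 1933.088 = 4854.863 ng/mL·h
F = (AUC_ev/D_ev)/(AUC_iv/D_iv) = (4854.863/250)/(4314.651/100) = 19.419452/43.14651 = 0.4501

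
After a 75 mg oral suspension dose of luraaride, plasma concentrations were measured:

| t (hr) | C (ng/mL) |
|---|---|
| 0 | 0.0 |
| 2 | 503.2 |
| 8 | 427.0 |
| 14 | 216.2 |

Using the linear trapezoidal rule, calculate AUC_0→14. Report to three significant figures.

Trapezoidal AUC_0→14:
  [0→2]: (0.0+503.2)/2 × 2 = 503.2
  [2→8]: (503.2+427.0)/2 × 6 = 2790.6
  [8→14]: (427.0+216.2)/2 × 6 = 1929.6
  Sum = 5223.4 ng/mL·hr

AUC = 5220 ng/mL·hr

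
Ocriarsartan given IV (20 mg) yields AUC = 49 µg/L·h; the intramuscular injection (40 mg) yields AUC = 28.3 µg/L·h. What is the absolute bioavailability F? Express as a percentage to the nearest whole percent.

F = (AUC_ev / D_ev) / (AUC_iv / D_iv)
  = (28.3/40) / (49/20)
  = 0.7075 / 2.45 = 0.2888
  = 28.88%

F = 29%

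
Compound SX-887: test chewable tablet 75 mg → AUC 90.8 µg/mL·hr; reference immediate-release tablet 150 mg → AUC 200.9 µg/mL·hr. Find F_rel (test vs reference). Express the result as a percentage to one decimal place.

F_rel = 90.4%

F_rel = (AUC_test/D_test) / (AUC_ref/D_ref)
      = (90.8/75) / (200.9/150)
      = 1.21067 / 1.33933 = 0.9039 = 90.39%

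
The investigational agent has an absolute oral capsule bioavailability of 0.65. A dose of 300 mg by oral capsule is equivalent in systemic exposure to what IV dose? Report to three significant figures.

D_iv = 195 mg

Systemic exposure from an extravascular dose = F × D_ev, so the equivalent IV dose is F × D_ev.
D_iv = F × D_ev = 0.65 × 300 = 195 mg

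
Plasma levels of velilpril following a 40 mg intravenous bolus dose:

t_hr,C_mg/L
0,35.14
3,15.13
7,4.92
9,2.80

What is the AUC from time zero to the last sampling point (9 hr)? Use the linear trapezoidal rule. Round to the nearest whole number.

AUC = 123 mg/L·hr

Trapezoidal AUC_0→9:
  [0→3]: (35.14+15.13)/2 × 3 = 75.405
  [3→7]: (15.13+4.92)/2 × 4 = 40.1
  [7→9]: (4.92+2.80)/2 × 2 = 7.72
  Sum = 123.225 mg/L·hr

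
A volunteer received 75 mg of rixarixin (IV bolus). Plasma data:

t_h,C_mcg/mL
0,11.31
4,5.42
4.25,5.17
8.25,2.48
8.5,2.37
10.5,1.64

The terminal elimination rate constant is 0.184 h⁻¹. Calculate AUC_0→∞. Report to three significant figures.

Trapezoidal AUC_0→10.5:
  [0→4]: (11.31+5.42)/2 × 4 = 33.46
  [4→4.25]: (5.42+5.17)/2 × 0.25 = 1.32375
  [4.25→8.25]: (5.17+2.48)/2 × 4 = 15.3
  [8.25→8.5]: (2.48+2.37)/2 × 0.25 = 0.60625
  [8.5→10.5]: (2.37+1.64)/2 × 2 = 4.01
  Sum = 54.7 mcg/mL·h
Extrapolated tail: C_last / k_e = 1.64 / 0.184 = 8.913
AUC_0→∞ = 54.7 + 8.913 = 63.613 mcg/mL·h

AUC = 63.6 mcg/mL·h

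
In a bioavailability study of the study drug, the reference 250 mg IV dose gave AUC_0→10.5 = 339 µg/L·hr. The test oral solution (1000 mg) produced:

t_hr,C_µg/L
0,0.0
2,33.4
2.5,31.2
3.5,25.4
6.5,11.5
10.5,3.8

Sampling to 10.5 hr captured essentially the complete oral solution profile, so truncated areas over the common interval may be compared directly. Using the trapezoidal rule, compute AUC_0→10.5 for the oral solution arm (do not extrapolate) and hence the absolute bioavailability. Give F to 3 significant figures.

F = 0.121

Trapezoidal AUC_0→10.5 (oral solution):
  [0→2]: (0.0+33.4)/2 × 2 = 33.4
  [2→2.5]: (33.4+31.2)/2 × 0.5 = 16.15
  [2.5→3.5]: (31.2+25.4)/2 × 1 = 28.3
  [3.5→6.5]: (25.4+11.5)/2 × 3 = 55.35
  [6.5→10.5]: (11.5+3.8)/2 × 4 = 30.6
  Sum = 163.8 µg/L·hr
F = (AUC_ev/D_ev)/(AUC_iv/D_iv) = (163.8/1000)/(339/250) = 0.1638/1.356 = 0.1208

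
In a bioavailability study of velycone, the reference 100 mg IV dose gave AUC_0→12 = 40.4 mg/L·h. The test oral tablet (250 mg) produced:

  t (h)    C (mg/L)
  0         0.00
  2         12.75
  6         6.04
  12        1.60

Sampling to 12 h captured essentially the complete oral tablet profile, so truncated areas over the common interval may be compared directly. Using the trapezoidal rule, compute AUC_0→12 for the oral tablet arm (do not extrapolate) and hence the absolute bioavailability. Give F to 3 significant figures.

Trapezoidal AUC_0→12 (oral tablet):
  [0→2]: (0.00+12.75)/2 × 2 = 12.75
  [2→6]: (12.75+6.04)/2 × 4 = 37.58
  [6→12]: (6.04+1.60)/2 × 6 = 22.92
  Sum = 73.25 mg/L·h
F = (AUC_ev/D_ev)/(AUC_iv/D_iv) = (73.25/250)/(40.4/100) = 0.293/0.404 = 0.7252

F = 0.725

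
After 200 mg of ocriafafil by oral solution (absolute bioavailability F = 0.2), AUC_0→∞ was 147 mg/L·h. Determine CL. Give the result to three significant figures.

CL = 0.272 L/h

CL = F × Dose / AUC_0→∞
   = 0.2 × 200 / 147 = 0.272109 L/h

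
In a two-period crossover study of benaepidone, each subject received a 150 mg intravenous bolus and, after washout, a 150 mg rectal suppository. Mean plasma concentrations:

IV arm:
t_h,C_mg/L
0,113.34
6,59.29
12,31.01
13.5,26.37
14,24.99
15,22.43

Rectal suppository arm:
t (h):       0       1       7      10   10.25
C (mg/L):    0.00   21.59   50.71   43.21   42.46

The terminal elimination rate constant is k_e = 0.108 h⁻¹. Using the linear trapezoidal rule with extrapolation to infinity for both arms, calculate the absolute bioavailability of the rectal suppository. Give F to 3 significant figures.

F = 0.718

Trapezoidal AUC_0→15 (IV):
  [0→6]: (113.34+59.29)/2 × 6 = 517.89
  [6→12]: (59.29+31.01)/2 × 6 = 270.9
  [12→13.5]: (31.01+26.37)/2 × 1.5 = 43.035
  [13.5→14]: (26.37+24.99)/2 × 0.5 = 12.84
  [14→15]: (24.99+22.43)/2 × 1 = 23.71
  Sum = 868.375 mg/L·h
IV tail: 22.43/0.108 = 207.685; AUC_iv,0→∞ = 868.375 + 207.685 = 1076.06 mg/L·h
Trapezoidal AUC_0→10.25 (rectal suppository):
  [0→1]: (0.00+21.59)/2 × 1 = 10.795
  [1→7]: (21.59+50.71)/2 × 6 = 216.9
  [7→10]: (50.71+43.21)/2 × 3 = 140.88
  [10→10.25]: (43.21+42.46)/2 × 0.25 = 10.70875
  Sum = 379.28375 mg/L·h
rectal suppository tail: 42.46/0.108 = 393.148; AUC_ev,0→∞ = 379.28375 + 393.148 = 772.43175 mg/L·h
F = (AUC_ev/D_ev)/(AUC_iv/D_iv) = (772.43175/150)/(1076.06/150) = 5.149545/7.17373 = 0.7178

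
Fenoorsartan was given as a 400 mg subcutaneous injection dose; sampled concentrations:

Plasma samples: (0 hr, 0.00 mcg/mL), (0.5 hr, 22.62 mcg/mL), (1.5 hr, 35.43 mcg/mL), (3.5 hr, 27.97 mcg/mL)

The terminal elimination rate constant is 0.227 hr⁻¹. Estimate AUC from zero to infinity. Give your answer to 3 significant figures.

Trapezoidal AUC_0→3.5:
  [0→0.5]: (0.00+22.62)/2 × 0.5 = 5.655
  [0.5→1.5]: (22.62+35.43)/2 × 1 = 29.025
  [1.5→3.5]: (35.43+27.97)/2 × 2 = 63.4
  Sum = 98.08 mcg/mL·hr
Extrapolated tail: C_last / k_e = 27.97 / 0.227 = 123.216
AUC_0→∞ = 98.08 + 123.216 = 221.296 mcg/mL·hr

AUC = 221 mcg/mL·hr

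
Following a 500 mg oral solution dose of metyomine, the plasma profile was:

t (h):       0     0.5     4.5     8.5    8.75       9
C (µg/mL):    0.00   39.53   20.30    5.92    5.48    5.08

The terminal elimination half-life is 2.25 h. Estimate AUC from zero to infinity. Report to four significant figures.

Trapezoidal AUC_0→9:
  [0→0.5]: (0.00+39.53)/2 × 0.5 = 9.8825
  [0.5→4.5]: (39.53+20.30)/2 × 4 = 119.66
  [4.5→8.5]: (20.30+5.92)/2 × 4 = 52.44
  [8.5→8.75]: (5.92+5.48)/2 × 0.25 = 1.425
  [8.75→9]: (5.48+5.08)/2 × 0.25 = 1.32
  Sum = 184.7275 µg/mL·h
k_e = ln2 / t½ = 0.693147 / 2.25 = 0.3081 h^-1
Extrapolated tail: C_last / k_e = 5.08 / 0.3081 = 16.488
AUC_0→∞ = 184.7275 + 16.488 = 201.2155 µg/mL·h

AUC = 201.2 µg/mL·h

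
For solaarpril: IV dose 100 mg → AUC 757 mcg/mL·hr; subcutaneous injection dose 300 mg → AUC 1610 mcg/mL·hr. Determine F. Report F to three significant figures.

F = 0.709

F = (AUC_ev / D_ev) / (AUC_iv / D_iv)
  = (1610/300) / (757/100)
  = 5.36667 / 7.57 = 0.7089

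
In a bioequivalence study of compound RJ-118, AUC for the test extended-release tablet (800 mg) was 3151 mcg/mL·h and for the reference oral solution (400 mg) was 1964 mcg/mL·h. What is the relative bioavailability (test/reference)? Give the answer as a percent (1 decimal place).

F_rel = 80.2%

F_rel = (AUC_test/D_test) / (AUC_ref/D_ref)
      = (3151/800) / (1964/400)
      = 3.93875 / 4.91 = 0.8022 = 80.22%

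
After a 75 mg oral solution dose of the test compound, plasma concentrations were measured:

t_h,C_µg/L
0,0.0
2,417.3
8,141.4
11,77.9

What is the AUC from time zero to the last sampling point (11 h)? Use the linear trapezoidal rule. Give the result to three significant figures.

Trapezoidal AUC_0→11:
  [0→2]: (0.0+417.3)/2 × 2 = 417.3
  [2→8]: (417.3+141.4)/2 × 6 = 1676.1
  [8→11]: (141.4+77.9)/2 × 3 = 328.95
  Sum = 2422.35 µg/L·h

AUC = 2420 µg/L·h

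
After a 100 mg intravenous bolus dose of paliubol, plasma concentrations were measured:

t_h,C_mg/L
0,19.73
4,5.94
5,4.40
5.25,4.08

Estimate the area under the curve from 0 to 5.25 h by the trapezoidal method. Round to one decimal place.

AUC = 57.6 mg/L·h

Trapezoidal AUC_0→5.25:
  [0→4]: (19.73+5.94)/2 × 4 = 51.34
  [4→5]: (5.94+4.40)/2 × 1 = 5.17
  [5→5.25]: (4.40+4.08)/2 × 0.25 = 1.06
  Sum = 57.57 mg/L·h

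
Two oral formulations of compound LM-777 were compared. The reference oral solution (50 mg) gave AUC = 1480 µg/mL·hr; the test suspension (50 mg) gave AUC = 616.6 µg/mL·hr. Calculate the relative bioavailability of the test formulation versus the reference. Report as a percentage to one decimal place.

F_rel = (AUC_test/D_test) / (AUC_ref/D_ref)
      = (616.6/50) / (1480/50)
      = 12.332 / 29.6 = 0.4166 = 41.66%

F_rel = 41.7%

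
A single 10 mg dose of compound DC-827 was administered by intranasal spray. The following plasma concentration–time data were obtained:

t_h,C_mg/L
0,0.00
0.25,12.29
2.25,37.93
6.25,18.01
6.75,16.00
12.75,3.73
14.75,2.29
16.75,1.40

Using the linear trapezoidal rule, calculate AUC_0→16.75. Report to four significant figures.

AUC = 241.0 mg/L·h

Trapezoidal AUC_0→16.75:
  [0→0.25]: (0.00+12.29)/2 × 0.25 = 1.53625
  [0.25→2.25]: (12.29+37.93)/2 × 2 = 50.22
  [2.25→6.25]: (37.93+18.01)/2 × 4 = 111.88
  [6.25→6.75]: (18.01+16.00)/2 × 0.5 = 8.5025
  [6.75→12.75]: (16.00+3.73)/2 × 6 = 59.19
  [12.75→14.75]: (3.73+2.29)/2 × 2 = 6.02
  [14.75→16.75]: (2.29+1.40)/2 × 2 = 3.69
  Sum = 241.03875 mg/L·h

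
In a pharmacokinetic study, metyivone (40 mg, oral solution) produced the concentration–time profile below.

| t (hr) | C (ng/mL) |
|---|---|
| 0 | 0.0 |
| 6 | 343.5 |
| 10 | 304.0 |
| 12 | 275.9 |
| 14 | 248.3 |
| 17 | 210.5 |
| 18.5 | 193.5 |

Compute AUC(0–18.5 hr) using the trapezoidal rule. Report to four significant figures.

AUC = 4421 ng/mL·hr

Trapezoidal AUC_0→18.5:
  [0→6]: (0.0+343.5)/2 × 6 = 1030.5
  [6→10]: (343.5+304.0)/2 × 4 = 1295.0
  [10→12]: (304.0+275.9)/2 × 2 = 579.9
  [12→14]: (275.9+248.3)/2 × 2 = 524.2
  [14→17]: (248.3+210.5)/2 × 3 = 688.2
  [17→18.5]: (210.5+193.5)/2 × 1.5 = 303.0
  Sum = 4420.8 ng/mL·hr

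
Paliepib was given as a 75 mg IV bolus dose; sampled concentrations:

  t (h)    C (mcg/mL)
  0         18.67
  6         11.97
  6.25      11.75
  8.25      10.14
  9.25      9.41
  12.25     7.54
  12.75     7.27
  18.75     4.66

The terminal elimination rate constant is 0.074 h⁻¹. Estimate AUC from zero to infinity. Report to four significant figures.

Trapezoidal AUC_0→18.75:
  [0→6]: (18.67+11.97)/2 × 6 = 91.92
  [6→6.25]: (11.97+11.75)/2 × 0.25 = 2.965
  [6.25→8.25]: (11.75+10.14)/2 × 2 = 21.89
  [8.25→9.25]: (10.14+9.41)/2 × 1 = 9.775
  [9.25→12.25]: (9.41+7.54)/2 × 3 = 25.425
  [12.25→12.75]: (7.54+7.27)/2 × 0.5 = 3.7025
  [12.75→18.75]: (7.27+4.66)/2 × 6 = 35.79
  Sum = 191.4675 mcg/mL·h
Extrapolated tail: C_last / k_e = 4.66 / 0.074 = 62.973
AUC_0→∞ = 191.4675 + 62.973 = 254.4405 mcg/mL·h

AUC = 254.4 mcg/mL·h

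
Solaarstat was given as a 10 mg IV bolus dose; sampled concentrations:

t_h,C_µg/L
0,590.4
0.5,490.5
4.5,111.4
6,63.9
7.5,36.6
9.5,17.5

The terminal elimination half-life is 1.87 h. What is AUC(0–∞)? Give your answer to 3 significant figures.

Trapezoidal AUC_0→9.5:
  [0→0.5]: (590.4+490.5)/2 × 0.5 = 270.225
  [0.5→4.5]: (490.5+111.4)/2 × 4 = 1203.8
  [4.5→6]: (111.4+63.9)/2 × 1.5 = 131.475
  [6→7.5]: (63.9+36.6)/2 × 1.5 = 75.375
  [7.5→9.5]: (36.6+17.5)/2 × 2 = 54.1
  Sum = 1734.975 µg/L·h
k_e = ln2 / t½ = 0.693147 / 1.87 = 0.3707 h^-1
Extrapolated tail: C_last / k_e = 17.5 / 0.3707 = 47.208
AUC_0→∞ = 1734.975 + 47.208 = 1782.183 µg/L·h

AUC = 1780 µg/L·h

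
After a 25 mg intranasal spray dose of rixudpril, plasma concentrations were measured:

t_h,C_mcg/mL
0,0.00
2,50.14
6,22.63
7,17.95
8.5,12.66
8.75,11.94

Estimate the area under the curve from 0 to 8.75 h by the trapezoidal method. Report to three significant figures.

AUC = 242 mcg/mL·h

Trapezoidal AUC_0→8.75:
  [0→2]: (0.00+50.14)/2 × 2 = 50.14
  [2→6]: (50.14+22.63)/2 × 4 = 145.54
  [6→7]: (22.63+17.95)/2 × 1 = 20.29
  [7→8.5]: (17.95+12.66)/2 × 1.5 = 22.9575
  [8.5→8.75]: (12.66+11.94)/2 × 0.25 = 3.075
  Sum = 242.0025 mcg/mL·h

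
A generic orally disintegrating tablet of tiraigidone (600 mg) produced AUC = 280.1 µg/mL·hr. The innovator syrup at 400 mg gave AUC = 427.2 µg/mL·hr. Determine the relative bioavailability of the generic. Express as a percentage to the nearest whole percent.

F_rel = (AUC_test/D_test) / (AUC_ref/D_ref)
      = (280.1/600) / (427.2/400)
      = 0.466833 / 1.068 = 0.4371 = 43.71%

F_rel = 44%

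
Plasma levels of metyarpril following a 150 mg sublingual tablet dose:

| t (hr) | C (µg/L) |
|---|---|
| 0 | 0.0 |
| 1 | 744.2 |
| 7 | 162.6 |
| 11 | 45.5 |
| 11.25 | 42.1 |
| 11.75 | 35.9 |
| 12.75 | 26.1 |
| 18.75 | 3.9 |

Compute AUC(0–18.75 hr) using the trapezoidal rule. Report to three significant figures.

AUC = 3660 µg/L·hr

Trapezoidal AUC_0→18.75:
  [0→1]: (0.0+744.2)/2 × 1 = 372.1
  [1→7]: (744.2+162.6)/2 × 6 = 2720.4
  [7→11]: (162.6+45.5)/2 × 4 = 416.2
  [11→11.25]: (45.5+42.1)/2 × 0.25 = 10.95
  [11.25→11.75]: (42.1+35.9)/2 × 0.5 = 19.5
  [11.75→12.75]: (35.9+26.1)/2 × 1 = 31.0
  [12.75→18.75]: (26.1+3.9)/2 × 6 = 90.0
  Sum = 3660.15 µg/L·hr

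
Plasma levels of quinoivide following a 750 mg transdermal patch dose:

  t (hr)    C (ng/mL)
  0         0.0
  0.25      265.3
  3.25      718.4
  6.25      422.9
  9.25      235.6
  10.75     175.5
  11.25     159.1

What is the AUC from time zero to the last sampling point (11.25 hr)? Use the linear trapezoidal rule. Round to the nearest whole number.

Trapezoidal AUC_0→11.25:
  [0→0.25]: (0.0+265.3)/2 × 0.25 = 33.1625
  [0.25→3.25]: (265.3+718.4)/2 × 3 = 1475.55
  [3.25→6.25]: (718.4+422.9)/2 × 3 = 1711.95
  [6.25→9.25]: (422.9+235.6)/2 × 3 = 987.75
  [9.25→10.75]: (235.6+175.5)/2 × 1.5 = 308.325
  [10.75→11.25]: (175.5+159.1)/2 × 0.5 = 83.65
  Sum = 4600.3875 ng/mL·hr

AUC = 4600 ng/mL·hr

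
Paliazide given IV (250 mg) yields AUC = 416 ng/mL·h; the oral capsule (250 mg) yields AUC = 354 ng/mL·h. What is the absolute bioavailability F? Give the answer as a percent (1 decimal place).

F = 85.1%

F = (AUC_ev / D_ev) / (AUC_iv / D_iv)
  = (354/250) / (416/250)
  = 1.416 / 1.664 = 0.8510
  = 85.10%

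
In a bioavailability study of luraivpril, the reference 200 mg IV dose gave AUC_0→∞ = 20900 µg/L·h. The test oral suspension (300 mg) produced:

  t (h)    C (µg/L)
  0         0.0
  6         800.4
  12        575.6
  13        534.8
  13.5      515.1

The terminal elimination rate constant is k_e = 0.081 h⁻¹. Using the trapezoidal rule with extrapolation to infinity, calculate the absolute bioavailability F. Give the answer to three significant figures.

Trapezoidal AUC_0→13.5 (oral suspension):
  [0→6]: (0.0+800.4)/2 × 6 = 2401.2
  [6→12]: (800.4+575.6)/2 × 6 = 4128.0
  [12→13]: (575.6+534.8)/2 × 1 = 555.2
  [13→13.5]: (534.8+515.1)/2 × 0.5 = 262.475
  Sum = 7346.875 µg/L·h
Tail: C_last/k_e = 515.1/0.081 = 6359.259
AUC_0→∞ (oral suspension) = 7346.875 + 6359.259 = 13706.134 µg/L·h
F = (AUC_ev/D_ev)/(AUC_iv/D_iv) = (13706.134/300)/(20900/200) = 45.6871/104.5 = 0.4372

F = 0.437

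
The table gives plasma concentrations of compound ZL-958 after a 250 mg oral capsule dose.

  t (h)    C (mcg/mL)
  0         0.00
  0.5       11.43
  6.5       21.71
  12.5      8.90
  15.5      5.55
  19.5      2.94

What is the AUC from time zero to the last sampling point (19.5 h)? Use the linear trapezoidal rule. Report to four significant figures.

Trapezoidal AUC_0→19.5:
  [0→0.5]: (0.00+11.43)/2 × 0.5 = 2.8575
  [0.5→6.5]: (11.43+21.71)/2 × 6 = 99.42
  [6.5→12.5]: (21.71+8.90)/2 × 6 = 91.83
  [12.5→15.5]: (8.90+5.55)/2 × 3 = 21.675
  [15.5→19.5]: (5.55+2.94)/2 × 4 = 16.98
  Sum = 232.7625 mcg/mL·h

AUC = 232.8 mcg/mL·h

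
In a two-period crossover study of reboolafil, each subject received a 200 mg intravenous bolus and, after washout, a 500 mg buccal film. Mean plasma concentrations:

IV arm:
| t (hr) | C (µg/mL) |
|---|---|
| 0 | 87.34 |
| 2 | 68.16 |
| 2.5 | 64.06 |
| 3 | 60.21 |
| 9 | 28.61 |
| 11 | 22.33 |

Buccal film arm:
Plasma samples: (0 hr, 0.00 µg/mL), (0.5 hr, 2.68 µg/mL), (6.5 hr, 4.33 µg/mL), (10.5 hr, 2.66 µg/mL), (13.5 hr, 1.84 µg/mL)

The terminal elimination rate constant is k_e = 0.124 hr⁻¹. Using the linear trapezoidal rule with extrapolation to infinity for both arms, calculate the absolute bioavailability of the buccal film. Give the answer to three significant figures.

Trapezoidal AUC_0→11 (IV):
  [0→2]: (87.34+68.16)/2 × 2 = 155.5
  [2→2.5]: (68.16+64.06)/2 × 0.5 = 33.055
  [2.5→3]: (64.06+60.21)/2 × 0.5 = 31.0675
  [3→9]: (60.21+28.61)/2 × 6 = 266.46
  [9→11]: (28.61+22.33)/2 × 2 = 50.94
  Sum = 537.0225 µg/mL·hr
IV tail: 22.33/0.124 = 180.081; AUC_iv,0→∞ = 537.0225 + 180.081 = 717.1035 µg/mL·hr
Trapezoidal AUC_0→13.5 (buccal film):
  [0→0.5]: (0.00+2.68)/2 × 0.5 = 0.67
  [0.5→6.5]: (2.68+4.33)/2 × 6 = 21.03
  [6.5→10.5]: (4.33+2.66)/2 × 4 = 13.98
  [10.5→13.5]: (2.66+1.84)/2 × 3 = 6.75
  Sum = 42.43 µg/mL·hr
buccal film tail: 1.84/0.124 = 14.839; AUC_ev,0→∞ = 42.43 + 14.839 = 57.269 µg/mL·hr
F = (AUC_ev/D_ev)/(AUC_iv/D_iv) = (57.269/500)/(717.1035/200) = 0.114538/3.5855175 = 0.0319

F = 0.0319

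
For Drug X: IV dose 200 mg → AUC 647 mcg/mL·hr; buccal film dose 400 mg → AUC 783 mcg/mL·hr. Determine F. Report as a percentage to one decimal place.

F = (AUC_ev / D_ev) / (AUC_iv / D_iv)
  = (783/400) / (647/200)
  = 1.9575 / 3.235 = 0.6051
  = 60.51%

F = 60.5%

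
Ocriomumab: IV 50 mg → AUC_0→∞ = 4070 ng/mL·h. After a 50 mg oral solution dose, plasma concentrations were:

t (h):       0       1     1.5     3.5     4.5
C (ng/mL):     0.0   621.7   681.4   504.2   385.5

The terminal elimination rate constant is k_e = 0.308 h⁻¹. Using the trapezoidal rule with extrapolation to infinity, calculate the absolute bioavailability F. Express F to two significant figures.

F = 0.86

Trapezoidal AUC_0→4.5 (oral solution):
  [0→1]: (0.0+621.7)/2 × 1 = 310.85
  [1→1.5]: (621.7+681.4)/2 × 0.5 = 325.775
  [1.5→3.5]: (681.4+504.2)/2 × 2 = 1185.6
  [3.5→4.5]: (504.2+385.5)/2 × 1 = 444.85
  Sum = 2267.075 ng/mL·h
Tail: C_last/k_e = 385.5/0.308 = 1251.623
AUC_0→∞ (oral solution) = 2267.075 + 1251.623 = 3518.698 ng/mL·h
F = (AUC_ev/D_ev)/(AUC_iv/D_iv) = (3518.698/50)/(4070/50) = 70.37396/81.4 = 0.8645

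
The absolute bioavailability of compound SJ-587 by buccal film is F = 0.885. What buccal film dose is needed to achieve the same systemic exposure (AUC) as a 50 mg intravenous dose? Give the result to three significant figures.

For equal systemic exposure: F × D_ev = D_iv
D_ev = D_iv / F = 50 / 0.885 = 56.4972 mg

D_buccal = 56.5 mg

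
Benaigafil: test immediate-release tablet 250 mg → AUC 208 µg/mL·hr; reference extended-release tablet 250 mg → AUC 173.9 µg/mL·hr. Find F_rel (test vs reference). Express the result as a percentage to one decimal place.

F_rel = 119.6%

F_rel = (AUC_test/D_test) / (AUC_ref/D_ref)
      = (208/250) / (173.9/250)
      = 0.832 / 0.6956 = 1.1961 = 119.61%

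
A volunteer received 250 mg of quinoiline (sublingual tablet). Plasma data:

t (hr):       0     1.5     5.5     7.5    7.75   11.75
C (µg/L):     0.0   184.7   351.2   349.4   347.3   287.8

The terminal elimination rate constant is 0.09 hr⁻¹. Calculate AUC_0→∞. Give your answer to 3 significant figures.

AUC = 6470 µg/L·hr

Trapezoidal AUC_0→11.75:
  [0→1.5]: (0.0+184.7)/2 × 1.5 = 138.525
  [1.5→5.5]: (184.7+351.2)/2 × 4 = 1071.8
  [5.5→7.5]: (351.2+349.4)/2 × 2 = 700.6
  [7.5→7.75]: (349.4+347.3)/2 × 0.25 = 87.0875
  [7.75→11.75]: (347.3+287.8)/2 × 4 = 1270.2
  Sum = 3268.2125 µg/L·hr
Extrapolated tail: C_last / k_e = 287.8 / 0.09 = 3197.778
AUC_0→∞ = 3268.2125 + 3197.778 = 6465.9905 µg/L·hr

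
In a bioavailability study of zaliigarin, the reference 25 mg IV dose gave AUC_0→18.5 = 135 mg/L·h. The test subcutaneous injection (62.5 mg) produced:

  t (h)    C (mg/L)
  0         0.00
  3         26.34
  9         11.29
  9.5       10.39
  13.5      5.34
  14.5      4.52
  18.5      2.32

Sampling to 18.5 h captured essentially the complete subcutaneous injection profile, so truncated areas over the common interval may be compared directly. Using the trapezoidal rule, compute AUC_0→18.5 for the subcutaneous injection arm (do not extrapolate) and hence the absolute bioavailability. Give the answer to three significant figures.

F = 0.616

Trapezoidal AUC_0→18.5 (subcutaneous injection):
  [0→3]: (0.00+26.34)/2 × 3 = 39.51
  [3→9]: (26.34+11.29)/2 × 6 = 112.89
  [9→9.5]: (11.29+10.39)/2 × 0.5 = 5.42
  [9.5→13.5]: (10.39+5.34)/2 × 4 = 31.46
  [13.5→14.5]: (5.34+4.52)/2 × 1 = 4.93
  [14.5→18.5]: (4.52+2.32)/2 × 4 = 13.68
  Sum = 207.89 mg/L·h
F = (AUC_ev/D_ev)/(AUC_iv/D_iv) = (207.89/62.5)/(135/25) = 3.32624/5.4 = 0.6160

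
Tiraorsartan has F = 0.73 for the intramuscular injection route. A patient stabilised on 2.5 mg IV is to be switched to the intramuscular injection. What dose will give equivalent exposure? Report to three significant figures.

D_intramuscular = 3.42 mg

For equal systemic exposure: F × D_ev = D_iv
D_ev = D_iv / F = 2.5 / 0.73 = 3.42466 mg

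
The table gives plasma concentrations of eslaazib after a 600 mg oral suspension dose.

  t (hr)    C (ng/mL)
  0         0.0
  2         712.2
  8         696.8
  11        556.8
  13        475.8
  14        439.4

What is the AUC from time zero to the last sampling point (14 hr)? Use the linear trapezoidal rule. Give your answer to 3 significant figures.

AUC = 8310 ng/mL·hr

Trapezoidal AUC_0→14:
  [0→2]: (0.0+712.2)/2 × 2 = 712.2
  [2→8]: (712.2+696.8)/2 × 6 = 4227.0
  [8→11]: (696.8+556.8)/2 × 3 = 1880.4
  [11→13]: (556.8+475.8)/2 × 2 = 1032.6
  [13→14]: (475.8+439.4)/2 × 1 = 457.6
  Sum = 8309.8 ng/mL·hr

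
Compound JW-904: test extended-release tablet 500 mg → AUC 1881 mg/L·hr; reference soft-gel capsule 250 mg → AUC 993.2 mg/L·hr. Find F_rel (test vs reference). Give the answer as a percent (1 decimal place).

F_rel = 94.7%

F_rel = (AUC_test/D_test) / (AUC_ref/D_ref)
      = (1881/500) / (993.2/250)
      = 3.762 / 3.9728 = 0.9469 = 94.69%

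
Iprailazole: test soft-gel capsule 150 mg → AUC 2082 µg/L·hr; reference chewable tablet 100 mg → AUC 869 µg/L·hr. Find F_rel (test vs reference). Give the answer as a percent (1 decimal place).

F_rel = 159.7%

F_rel = (AUC_test/D_test) / (AUC_ref/D_ref)
      = (2082/150) / (869/100)
      = 13.88 / 8.69 = 1.5972 = 159.72%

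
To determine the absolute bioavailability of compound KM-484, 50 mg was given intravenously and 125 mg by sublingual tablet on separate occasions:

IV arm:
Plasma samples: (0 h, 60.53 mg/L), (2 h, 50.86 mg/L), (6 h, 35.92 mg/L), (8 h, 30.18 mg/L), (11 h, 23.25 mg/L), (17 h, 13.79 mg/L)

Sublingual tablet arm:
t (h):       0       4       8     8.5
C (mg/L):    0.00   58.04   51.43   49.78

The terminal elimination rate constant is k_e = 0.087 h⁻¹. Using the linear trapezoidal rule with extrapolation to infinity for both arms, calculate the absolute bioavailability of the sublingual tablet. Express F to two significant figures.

Trapezoidal AUC_0→17 (IV):
  [0→2]: (60.53+50.86)/2 × 2 = 111.39
  [2→6]: (50.86+35.92)/2 × 4 = 173.56
  [6→8]: (35.92+30.18)/2 × 2 = 66.1
  [8→11]: (30.18+23.25)/2 × 3 = 80.145
  [11→17]: (23.25+13.79)/2 × 6 = 111.12
  Sum = 542.315 mg/L·h
IV tail: 13.79/0.087 = 158.506; AUC_iv,0→∞ = 542.315 + 158.506 = 700.821 mg/L·h
Trapezoidal AUC_0→8.5 (sublingual tablet):
  [0→4]: (0.00+58.04)/2 × 4 = 116.08
  [4→8]: (58.04+51.43)/2 × 4 = 218.94
  [8→8.5]: (51.43+49.78)/2 × 0.5 = 25.3025
  Sum = 360.3225 mg/L·h
sublingual tablet tail: 49.78/0.087 = 572.184; AUC_ev,0→∞ = 360.3225 + 572.184 = 932.5065 mg/L·h
F = (AUC_ev/D_ev)/(AUC_iv/D_iv) = (932.5065/125)/(700.821/50) = 7.460052/14.01642 = 0.5322

F = 0.53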